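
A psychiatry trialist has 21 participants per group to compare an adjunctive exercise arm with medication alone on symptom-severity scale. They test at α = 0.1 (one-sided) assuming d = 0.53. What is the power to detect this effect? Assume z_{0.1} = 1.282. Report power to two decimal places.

power ≈ 0.67

For two equal groups, power = Φ(d·√(n/2) − z_{α}).
d·√(n/2) = 0.53 × √(21/2) = 0.53 × 3.240 = 1.717.
z_β = 1.717 − 1.282 = 0.435.
Power = Φ(0.435) = 0.668.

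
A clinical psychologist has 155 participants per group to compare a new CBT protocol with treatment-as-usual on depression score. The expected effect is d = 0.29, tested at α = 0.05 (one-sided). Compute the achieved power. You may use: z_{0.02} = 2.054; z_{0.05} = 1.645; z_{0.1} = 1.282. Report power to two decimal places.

For two equal groups, power = Φ(d·√(n/2) − z_{α}).
d·√(n/2) = 0.29 × √(155/2) = 0.29 × 8.803 = 2.553.
z_β = 2.553 − 1.645 = 0.908.
Power = Φ(0.908) = 0.818.

power ≈ 0.82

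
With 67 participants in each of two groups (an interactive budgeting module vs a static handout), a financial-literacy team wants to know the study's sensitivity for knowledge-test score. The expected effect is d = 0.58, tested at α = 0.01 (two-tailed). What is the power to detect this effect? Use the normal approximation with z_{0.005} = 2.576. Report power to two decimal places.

For two equal groups, power = Φ(d·√(n/2) − z_{α/2}).
d·√(n/2) = 0.58 × √(67/2) = 0.58 × 5.788 = 3.357.
z_β = 3.357 − 2.576 = 0.781.
Power = Φ(0.781) = 0.783.

power ≈ 0.78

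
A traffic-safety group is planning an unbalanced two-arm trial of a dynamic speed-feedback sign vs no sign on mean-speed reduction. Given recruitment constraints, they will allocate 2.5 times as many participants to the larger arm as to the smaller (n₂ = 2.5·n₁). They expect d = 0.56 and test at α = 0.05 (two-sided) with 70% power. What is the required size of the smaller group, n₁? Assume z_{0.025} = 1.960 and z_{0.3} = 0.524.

n₁ = 28

With allocation ratio k = n₂/n₁ = 2.5, Var(x̄₁−x̄₂) = σ²(1/n₁ + 1/(k·n₁)) = σ²·(k+1)/(k·n₁).
So n₁ = (1 + 1/k)·((z_{α/2} + z_β)/d)² = 1.400 × (2.484/0.56)².
n₁ = 1.400 × 19.68 = 27.5.
Round up: n₁ = 28, giving n₂ = 2.5 × 28 = 70.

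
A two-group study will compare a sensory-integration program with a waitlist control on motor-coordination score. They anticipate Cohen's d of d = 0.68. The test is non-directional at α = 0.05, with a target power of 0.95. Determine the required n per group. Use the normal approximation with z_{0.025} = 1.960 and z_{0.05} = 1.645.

n = 57 per group

For two independent groups with equal n: n = 2·((z_{α/2} + z_β) / d)².
z_{α/2} + z_β = 1.960 + 1.645 = 3.605.
n = 2 × (3.605 / 0.68)² = 2 × 5.301² = 2 × 28.11 = 56.2.
Round up to the next whole participant.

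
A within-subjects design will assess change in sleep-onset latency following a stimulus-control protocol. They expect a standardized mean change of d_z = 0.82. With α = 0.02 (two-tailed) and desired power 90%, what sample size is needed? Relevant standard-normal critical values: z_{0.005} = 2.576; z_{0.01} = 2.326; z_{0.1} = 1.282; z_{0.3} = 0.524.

For a paired (one-sample on differences) test: n = ((z_{α/2} + z_β) / d)².
z_{α/2} + z_β = 2.326 + 1.282 = 3.608.
n = (3.608 / 0.82)² = 4.400² = 19.36.
Round up.

n = 20 pairs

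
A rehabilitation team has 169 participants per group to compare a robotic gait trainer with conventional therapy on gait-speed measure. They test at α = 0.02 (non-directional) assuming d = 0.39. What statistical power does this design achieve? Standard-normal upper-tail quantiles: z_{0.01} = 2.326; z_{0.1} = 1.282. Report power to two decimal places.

power ≈ 0.90

For two equal groups, power = Φ(d·√(n/2) − z_{α/2}).
d·√(n/2) = 0.39 × √(169/2) = 0.39 × 9.192 = 3.585.
z_β = 3.585 − 2.326 = 1.259.
Power = Φ(1.259) = 0.896.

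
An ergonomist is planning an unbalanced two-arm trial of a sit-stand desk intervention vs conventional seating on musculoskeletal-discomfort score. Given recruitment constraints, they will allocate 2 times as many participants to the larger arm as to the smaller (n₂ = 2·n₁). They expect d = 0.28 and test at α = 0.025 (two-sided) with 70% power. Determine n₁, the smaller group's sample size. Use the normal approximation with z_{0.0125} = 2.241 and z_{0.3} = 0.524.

With allocation ratio k = n₂/n₁ = 2, Var(x̄₁−x̄₂) = σ²(1/n₁ + 1/(k·n₁)) = σ²·(k+1)/(k·n₁).
So n₁ = (1 + 1/k)·((z_{α/2} + z_β)/d)² = 1.500 × (2.765/0.28)².
n₁ = 1.500 × 97.52 = 146.3.
Round up: n₁ = 147, giving n₂ = 2 × 147 = 294.

n₁ = 147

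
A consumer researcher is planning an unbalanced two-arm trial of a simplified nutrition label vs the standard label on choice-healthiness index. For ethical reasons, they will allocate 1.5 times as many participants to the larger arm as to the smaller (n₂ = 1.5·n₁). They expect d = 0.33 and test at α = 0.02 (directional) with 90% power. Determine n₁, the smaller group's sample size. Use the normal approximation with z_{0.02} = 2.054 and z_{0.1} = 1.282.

n₁ = 171

With allocation ratio k = n₂/n₁ = 1.5, Var(x̄₁−x̄₂) = σ²(1/n₁ + 1/(k·n₁)) = σ²·(k+1)/(k·n₁).
So n₁ = (1 + 1/k)·((z_{α} + z_β)/d)² = 1.667 × (3.336/0.33)².
n₁ = 1.667 × 102.19 = 170.3.
Round up: n₁ = 171, giving n₂ = ⌈1.5 × 171⌉ = ⌈256.5⌉ = 257.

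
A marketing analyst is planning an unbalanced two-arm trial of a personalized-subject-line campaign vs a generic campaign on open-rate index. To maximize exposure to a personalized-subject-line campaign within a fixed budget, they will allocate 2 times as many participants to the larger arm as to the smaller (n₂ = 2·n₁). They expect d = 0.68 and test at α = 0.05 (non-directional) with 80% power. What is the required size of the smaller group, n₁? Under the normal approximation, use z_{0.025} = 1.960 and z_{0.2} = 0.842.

With allocation ratio k = n₂/n₁ = 2, Var(x̄₁−x̄₂) = σ²(1/n₁ + 1/(k·n₁)) = σ²·(k+1)/(k·n₁).
So n₁ = (1 + 1/k)·((z_{α/2} + z_β)/d)² = 1.500 × (2.802/0.68)².
n₁ = 1.500 × 16.98 = 25.5.
Round up: n₁ = 26, giving n₂ = 2 × 26 = 52.

n₁ = 26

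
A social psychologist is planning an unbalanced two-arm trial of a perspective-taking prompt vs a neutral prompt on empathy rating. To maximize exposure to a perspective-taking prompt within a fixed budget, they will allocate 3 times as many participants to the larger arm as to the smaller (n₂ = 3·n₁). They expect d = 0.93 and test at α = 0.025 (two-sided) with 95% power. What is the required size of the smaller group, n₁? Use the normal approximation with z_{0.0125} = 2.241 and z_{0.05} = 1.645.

With allocation ratio k = n₂/n₁ = 3, Var(x̄₁−x̄₂) = σ²(1/n₁ + 1/(k·n₁)) = σ²·(k+1)/(k·n₁).
So n₁ = (1 + 1/k)·((z_{α/2} + z_β)/d)² = 1.333 × (3.886/0.93)².
n₁ = 1.333 × 17.46 = 23.3.
Round up: n₁ = 24, giving n₂ = 3 × 24 = 72.

n₁ = 24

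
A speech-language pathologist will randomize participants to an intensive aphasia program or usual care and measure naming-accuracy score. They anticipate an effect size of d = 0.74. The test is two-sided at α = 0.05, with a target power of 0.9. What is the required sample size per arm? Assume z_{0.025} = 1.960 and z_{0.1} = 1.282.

n = 39 per group

For two independent groups with equal n: n = 2·((z_{α/2} + z_β) / d)².
z_{α/2} + z_β = 1.960 + 1.282 = 3.242.
n = 2 × (3.242 / 0.74)² = 2 × 4.381² = 2 × 19.19 = 38.4.
Round up to the next whole participant.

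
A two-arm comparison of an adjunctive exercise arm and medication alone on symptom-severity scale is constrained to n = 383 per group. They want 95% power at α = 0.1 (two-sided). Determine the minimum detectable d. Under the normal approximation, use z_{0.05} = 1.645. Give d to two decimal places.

For two independent groups of n = 383 each: d_min = (z_{α/2} + z_β)·√(2/n).
z-sum = 1.645 + 1.645 = 3.290.
d_min = 3.290 × √(2/383) = 3.290 × 0.0723 = 0.238.

d_min ≈ 0.24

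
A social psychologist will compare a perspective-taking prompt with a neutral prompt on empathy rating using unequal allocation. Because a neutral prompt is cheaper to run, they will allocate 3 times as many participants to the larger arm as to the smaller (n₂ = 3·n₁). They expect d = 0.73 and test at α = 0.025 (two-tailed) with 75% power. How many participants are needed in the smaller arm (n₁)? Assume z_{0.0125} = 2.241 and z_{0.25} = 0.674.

n₁ = 22

With allocation ratio k = n₂/n₁ = 3, Var(x̄₁−x̄₂) = σ²(1/n₁ + 1/(k·n₁)) = σ²·(k+1)/(k·n₁).
So n₁ = (1 + 1/k)·((z_{α/2} + z_β)/d)² = 1.333 × (2.915/0.73)².
n₁ = 1.333 × 15.95 = 21.3.
Round up: n₁ = 22, giving n₂ = 3 × 22 = 66.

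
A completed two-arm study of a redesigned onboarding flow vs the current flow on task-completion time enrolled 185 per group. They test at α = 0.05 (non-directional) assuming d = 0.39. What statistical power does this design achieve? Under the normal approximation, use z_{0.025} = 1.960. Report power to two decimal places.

power ≈ 0.96

For two equal groups, power = Φ(d·√(n/2) − z_{α/2}).
d·√(n/2) = 0.39 × √(185/2) = 0.39 × 9.618 = 3.751.
z_β = 3.751 − 1.960 = 1.791.
Power = Φ(1.791) = 0.963.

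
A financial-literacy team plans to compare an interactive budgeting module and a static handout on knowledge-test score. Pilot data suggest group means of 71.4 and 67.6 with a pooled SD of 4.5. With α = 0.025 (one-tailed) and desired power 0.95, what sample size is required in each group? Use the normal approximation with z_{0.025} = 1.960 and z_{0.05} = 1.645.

Cohen's d = |M₁ − M₂| / SD_pooled = |71.4 − 67.6| / 4.5 = 3.8 / 4.5 = 0.844.
For two independent groups with equal n: n = 2·((z_{α} + z_β) / d)².
z_{α} + z_β = 1.960 + 1.645 = 3.605.
n = 2 × (3.605 / 0.844)² = 2 × 4.271² = 2 × 18.24 = 36.5.
Round up to the next whole participant.

n = 37 per group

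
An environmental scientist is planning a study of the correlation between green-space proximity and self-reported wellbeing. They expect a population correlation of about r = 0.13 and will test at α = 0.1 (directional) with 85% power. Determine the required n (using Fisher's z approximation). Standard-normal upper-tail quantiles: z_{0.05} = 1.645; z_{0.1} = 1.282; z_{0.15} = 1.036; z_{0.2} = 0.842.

n = 318

Fisher's z: C = ½·ln((1+r)/(1−r)) = ½·ln(1.2989) = 0.1307.
n = ((z_{α} + z_β)/C)² + 3.
(1.282 + 1.036) / 0.1307 = 2.318 / 0.1307 = 17.735.
n = 17.735² + 3 = 314.54 + 3 = 317.5.
Round up.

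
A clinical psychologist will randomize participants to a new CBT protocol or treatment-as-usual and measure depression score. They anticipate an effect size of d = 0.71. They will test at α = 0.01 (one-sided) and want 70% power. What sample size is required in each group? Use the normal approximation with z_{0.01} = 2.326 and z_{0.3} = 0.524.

n = 33 per group

For two independent groups with equal n: n = 2·((z_{α} + z_β) / d)².
z_{α} + z_β = 2.326 + 0.524 = 2.850.
n = 2 × (2.850 / 0.71)² = 2 × 4.014² = 2 × 16.11 = 32.2.
Round up to the next whole participant.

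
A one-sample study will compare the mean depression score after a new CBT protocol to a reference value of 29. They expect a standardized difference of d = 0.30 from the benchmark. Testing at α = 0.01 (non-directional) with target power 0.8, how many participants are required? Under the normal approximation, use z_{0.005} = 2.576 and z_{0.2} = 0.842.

For a one-sample test: n = ((z_{α/2} + z_β) / d)².
z_{α/2} + z_β = 2.576 + 0.842 = 3.418.
n = (3.418 / 0.30)² = 11.393² = 129.81.
Round up.

n = 130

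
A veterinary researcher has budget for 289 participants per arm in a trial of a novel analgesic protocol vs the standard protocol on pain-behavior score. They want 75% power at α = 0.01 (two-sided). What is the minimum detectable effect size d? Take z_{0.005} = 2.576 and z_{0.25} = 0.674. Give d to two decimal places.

For two independent groups of n = 289 each: d_min = (z_{α/2} + z_β)·√(2/n).
z-sum = 2.576 + 0.674 = 3.250.
d_min = 3.250 × √(2/289) = 3.250 × 0.0832 = 0.270.

d_min ≈ 0.27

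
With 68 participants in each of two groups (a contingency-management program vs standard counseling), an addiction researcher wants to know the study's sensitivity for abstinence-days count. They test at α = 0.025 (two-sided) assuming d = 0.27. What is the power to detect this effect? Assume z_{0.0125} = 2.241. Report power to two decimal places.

power ≈ 0.25

For two equal groups, power = Φ(d·√(n/2) − z_{α/2}).
d·√(n/2) = 0.27 × √(68/2) = 0.27 × 5.831 = 1.574.
z_β = 1.574 − 2.241 = -0.667.
Power = Φ(-0.667) = 0.253.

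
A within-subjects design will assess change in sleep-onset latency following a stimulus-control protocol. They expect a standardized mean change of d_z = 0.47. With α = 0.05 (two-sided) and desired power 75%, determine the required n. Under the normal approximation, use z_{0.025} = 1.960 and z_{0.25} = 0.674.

n = 32 pairs

For a paired (one-sample on differences) test: n = ((z_{α/2} + z_β) / d)².
z_{α/2} + z_β = 1.960 + 0.674 = 2.634.
n = (2.634 / 0.47)² = 5.604² = 31.41.
Round up.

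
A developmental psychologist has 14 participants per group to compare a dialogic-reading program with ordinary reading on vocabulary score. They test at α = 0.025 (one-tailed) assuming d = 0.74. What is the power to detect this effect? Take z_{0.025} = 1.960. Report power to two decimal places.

power ≈ 0.50

For two equal groups, power = Φ(d·√(n/2) − z_{α}).
d·√(n/2) = 0.74 × √(14/2) = 0.74 × 2.646 = 1.958.
z_β = 1.958 − 1.960 = -0.002.
Power = Φ(-0.002) = 0.499.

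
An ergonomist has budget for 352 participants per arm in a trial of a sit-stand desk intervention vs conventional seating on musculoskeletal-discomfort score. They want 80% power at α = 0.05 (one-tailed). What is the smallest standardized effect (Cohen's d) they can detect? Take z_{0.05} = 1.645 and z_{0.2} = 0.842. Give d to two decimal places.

d_min ≈ 0.19

For two independent groups of n = 352 each: d_min = (z_{α} + z_β)·√(2/n).
z-sum = 1.645 + 0.842 = 2.487.
d_min = 2.487 × √(2/352) = 2.487 × 0.0754 = 0.187.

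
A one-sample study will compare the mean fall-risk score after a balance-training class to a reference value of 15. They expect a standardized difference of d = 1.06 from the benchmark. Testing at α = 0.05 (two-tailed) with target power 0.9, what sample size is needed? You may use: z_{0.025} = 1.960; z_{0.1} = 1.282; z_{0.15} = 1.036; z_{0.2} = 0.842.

For a one-sample test: n = ((z_{α/2} + z_β) / d)².
z_{α/2} + z_β = 1.960 + 1.282 = 3.242.
n = (3.242 / 1.06)² = 3.058² = 9.35.
Round up.

n = 10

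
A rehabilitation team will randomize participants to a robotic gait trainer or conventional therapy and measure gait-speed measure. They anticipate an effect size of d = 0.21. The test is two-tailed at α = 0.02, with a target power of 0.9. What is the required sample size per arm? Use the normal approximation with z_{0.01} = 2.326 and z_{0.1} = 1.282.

n = 591 per group

For two independent groups with equal n: n = 2·((z_{α/2} + z_β) / d)².
z_{α/2} + z_β = 2.326 + 1.282 = 3.608.
n = 2 × (3.608 / 0.21)² = 2 × 17.181² = 2 × 295.19 = 590.4.
Round up to the next whole participant.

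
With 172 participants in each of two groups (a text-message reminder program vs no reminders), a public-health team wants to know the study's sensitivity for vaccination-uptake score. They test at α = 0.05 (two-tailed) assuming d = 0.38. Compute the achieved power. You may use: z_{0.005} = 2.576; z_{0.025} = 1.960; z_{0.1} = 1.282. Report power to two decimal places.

power ≈ 0.94

For two equal groups, power = Φ(d·√(n/2) − z_{α/2}).
d·√(n/2) = 0.38 × √(172/2) = 0.38 × 9.274 = 3.524.
z_β = 3.524 − 1.960 = 1.564.
Power = Φ(1.564) = 0.941.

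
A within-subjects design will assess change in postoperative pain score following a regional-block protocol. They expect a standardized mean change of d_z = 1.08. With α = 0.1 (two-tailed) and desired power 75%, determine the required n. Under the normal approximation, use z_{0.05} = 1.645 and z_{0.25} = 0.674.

For a paired (one-sample on differences) test: n = ((z_{α/2} + z_β) / d)².
z_{α/2} + z_β = 1.645 + 0.674 = 2.319.
n = (2.319 / 1.08)² = 2.147² = 4.61.
Round up.

n = 5 pairs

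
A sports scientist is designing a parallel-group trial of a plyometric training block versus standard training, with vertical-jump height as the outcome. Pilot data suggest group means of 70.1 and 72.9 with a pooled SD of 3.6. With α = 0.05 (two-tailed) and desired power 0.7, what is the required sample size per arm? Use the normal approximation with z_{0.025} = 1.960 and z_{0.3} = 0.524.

n = 21 per group

Cohen's d = |M₁ − M₂| / SD_pooled = |70.1 − 72.9| / 3.6 = 2.8 / 3.6 = 0.778.
For two independent groups with equal n: n = 2·((z_{α/2} + z_β) / d)².
z_{α/2} + z_β = 1.960 + 0.524 = 2.484.
n = 2 × (2.484 / 0.778)² = 2 × 3.193² = 2 × 10.19 = 20.4.
Round up to the next whole participant.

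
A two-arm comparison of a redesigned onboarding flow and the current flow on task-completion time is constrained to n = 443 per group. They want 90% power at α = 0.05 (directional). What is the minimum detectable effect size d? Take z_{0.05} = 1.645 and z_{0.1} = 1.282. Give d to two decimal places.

For two independent groups of n = 443 each: d_min = (z_{α} + z_β)·√(2/n).
z-sum = 1.645 + 1.282 = 2.927.
d_min = 2.927 × √(2/443) = 2.927 × 0.0672 = 0.197.

d_min ≈ 0.20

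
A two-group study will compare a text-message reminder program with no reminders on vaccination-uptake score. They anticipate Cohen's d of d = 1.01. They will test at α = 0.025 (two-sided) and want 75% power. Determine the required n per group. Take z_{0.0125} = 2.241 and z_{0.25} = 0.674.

For two independent groups with equal n: n = 2·((z_{α/2} + z_β) / d)².
z_{α/2} + z_β = 2.241 + 0.674 = 2.915.
n = 2 × (2.915 / 1.01)² = 2 × 2.886² = 2 × 8.33 = 16.7.
Round up to the next whole participant.

n = 17 per group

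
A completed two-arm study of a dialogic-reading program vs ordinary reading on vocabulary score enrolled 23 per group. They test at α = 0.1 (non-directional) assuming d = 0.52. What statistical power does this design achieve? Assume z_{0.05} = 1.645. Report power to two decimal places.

power ≈ 0.55

For two equal groups, power = Φ(d·√(n/2) − z_{α/2}).
d·√(n/2) = 0.52 × √(23/2) = 0.52 × 3.391 = 1.763.
z_β = 1.763 − 1.645 = 0.118.
Power = Φ(0.118) = 0.547.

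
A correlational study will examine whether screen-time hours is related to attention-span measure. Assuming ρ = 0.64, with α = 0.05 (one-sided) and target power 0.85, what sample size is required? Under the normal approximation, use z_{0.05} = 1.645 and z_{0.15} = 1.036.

Fisher's z: C = ½·ln((1+r)/(1−r)) = ½·ln(4.5556) = 0.7582.
n = ((z_{α} + z_β)/C)² + 3.
(1.645 + 1.036) / 0.7582 = 2.681 / 0.7582 = 3.536.
n = 3.536² + 3 = 12.50 + 3 = 15.5.
Round up.

n = 16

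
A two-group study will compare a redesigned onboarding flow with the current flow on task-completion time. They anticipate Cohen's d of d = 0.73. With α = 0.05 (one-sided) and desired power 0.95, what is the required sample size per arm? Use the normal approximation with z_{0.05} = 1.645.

For two independent groups with equal n: n = 2·((z_{α} + z_β) / d)².
z_{α} + z_β = 1.645 + 1.645 = 3.290.
n = 2 × (3.290 / 0.73)² = 2 × 4.507² = 2 × 20.31 = 40.6.
Round up to the next whole participant.

n = 41 per group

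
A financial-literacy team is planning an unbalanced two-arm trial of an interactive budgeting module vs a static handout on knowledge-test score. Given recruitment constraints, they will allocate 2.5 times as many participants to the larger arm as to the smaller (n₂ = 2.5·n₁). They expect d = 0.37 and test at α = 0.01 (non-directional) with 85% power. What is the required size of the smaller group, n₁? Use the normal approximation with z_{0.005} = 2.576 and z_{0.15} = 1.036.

n₁ = 134

With allocation ratio k = n₂/n₁ = 2.5, Var(x̄₁−x̄₂) = σ²(1/n₁ + 1/(k·n₁)) = σ²·(k+1)/(k·n₁).
So n₁ = (1 + 1/k)·((z_{α/2} + z_β)/d)² = 1.400 × (3.612/0.37)².
n₁ = 1.400 × 95.30 = 133.4.
Round up: n₁ = 134, giving n₂ = 2.5 × 134 = 335.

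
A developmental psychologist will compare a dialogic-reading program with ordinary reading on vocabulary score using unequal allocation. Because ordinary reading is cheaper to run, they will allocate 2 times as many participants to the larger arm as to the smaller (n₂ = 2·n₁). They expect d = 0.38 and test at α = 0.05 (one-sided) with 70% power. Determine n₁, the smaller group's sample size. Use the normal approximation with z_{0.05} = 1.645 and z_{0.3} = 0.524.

With allocation ratio k = n₂/n₁ = 2, Var(x̄₁−x̄₂) = σ²(1/n₁ + 1/(k·n₁)) = σ²·(k+1)/(k·n₁).
So n₁ = (1 + 1/k)·((z_{α} + z_β)/d)² = 1.500 × (2.169/0.38)².
n₁ = 1.500 × 32.58 = 48.9.
Round up: n₁ = 49, giving n₂ = 2 × 49 = 98.

n₁ = 49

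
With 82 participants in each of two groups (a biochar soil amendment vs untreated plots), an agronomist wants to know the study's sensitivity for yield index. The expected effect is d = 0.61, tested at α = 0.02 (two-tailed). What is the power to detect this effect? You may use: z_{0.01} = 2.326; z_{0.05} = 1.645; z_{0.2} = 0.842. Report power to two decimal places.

power ≈ 0.94

For two equal groups, power = Φ(d·√(n/2) − z_{α/2}).
d·√(n/2) = 0.61 × √(82/2) = 0.61 × 6.403 = 3.906.
z_β = 3.906 − 2.326 = 1.580.
Power = Φ(1.580) = 0.943.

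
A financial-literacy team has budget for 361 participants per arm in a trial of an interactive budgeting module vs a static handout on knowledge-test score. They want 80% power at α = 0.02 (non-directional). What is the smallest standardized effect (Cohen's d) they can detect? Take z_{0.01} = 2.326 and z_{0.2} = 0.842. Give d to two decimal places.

d_min ≈ 0.24

For two independent groups of n = 361 each: d_min = (z_{α/2} + z_β)·√(2/n).
z-sum = 2.326 + 0.842 = 3.168.
d_min = 3.168 × √(2/361) = 3.168 × 0.0744 = 0.236.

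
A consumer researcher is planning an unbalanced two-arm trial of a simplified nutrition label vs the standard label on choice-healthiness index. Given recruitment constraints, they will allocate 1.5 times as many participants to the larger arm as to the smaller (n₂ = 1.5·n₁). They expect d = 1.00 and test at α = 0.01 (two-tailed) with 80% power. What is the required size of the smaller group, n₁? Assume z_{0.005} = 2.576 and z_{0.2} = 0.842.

With allocation ratio k = n₂/n₁ = 1.5, Var(x̄₁−x̄₂) = σ²(1/n₁ + 1/(k·n₁)) = σ²·(k+1)/(k·n₁).
So n₁ = (1 + 1/k)·((z_{α/2} + z_β)/d)² = 1.667 × (3.418/1.00)².
n₁ = 1.667 × 11.68 = 19.5.
Round up: n₁ = 20, giving n₂ = 1.5 × 20 = 30.

n₁ = 20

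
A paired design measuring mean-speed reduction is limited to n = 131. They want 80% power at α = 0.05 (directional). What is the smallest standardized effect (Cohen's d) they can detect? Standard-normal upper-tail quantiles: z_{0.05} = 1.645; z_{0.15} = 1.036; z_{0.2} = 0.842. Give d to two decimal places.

d_min ≈ 0.22

For a single sample (or paired design) of n = 131: d_min = (z_{α} + z_β)/√n.
z-sum = 1.645 + 0.842 = 2.487.
d_min = 2.487 / √131 = 2.487 / 11.446 = 0.217.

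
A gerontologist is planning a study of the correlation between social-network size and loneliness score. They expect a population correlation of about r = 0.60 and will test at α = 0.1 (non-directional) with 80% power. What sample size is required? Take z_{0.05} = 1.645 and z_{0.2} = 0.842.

Fisher's z: C = ½·ln((1+r)/(1−r)) = ½·ln(4.0000) = 0.6931.
n = ((z_{α/2} + z_β)/C)² + 3.
(1.645 + 0.842) / 0.6931 = 2.487 / 0.6931 = 3.588.
n = 3.588² + 3 = 12.88 + 3 = 15.9.
Round up.

n = 16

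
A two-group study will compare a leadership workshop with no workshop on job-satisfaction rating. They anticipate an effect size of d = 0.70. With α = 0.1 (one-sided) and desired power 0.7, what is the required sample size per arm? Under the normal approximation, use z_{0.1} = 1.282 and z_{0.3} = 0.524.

n = 14 per group

For two independent groups with equal n: n = 2·((z_{α} + z_β) / d)².
z_{α} + z_β = 1.282 + 0.524 = 1.806.
n = 2 × (1.806 / 0.70)² = 2 × 2.580² = 2 × 6.66 = 13.3.
Round up to the next whole participant.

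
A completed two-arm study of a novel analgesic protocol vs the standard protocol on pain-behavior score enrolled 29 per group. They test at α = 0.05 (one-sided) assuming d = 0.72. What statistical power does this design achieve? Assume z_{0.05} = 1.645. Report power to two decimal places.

For two equal groups, power = Φ(d·√(n/2) − z_{α}).
d·√(n/2) = 0.72 × √(29/2) = 0.72 × 3.808 = 2.742.
z_β = 2.742 − 1.645 = 1.097.
Power = Φ(1.097) = 0.864.

power ≈ 0.86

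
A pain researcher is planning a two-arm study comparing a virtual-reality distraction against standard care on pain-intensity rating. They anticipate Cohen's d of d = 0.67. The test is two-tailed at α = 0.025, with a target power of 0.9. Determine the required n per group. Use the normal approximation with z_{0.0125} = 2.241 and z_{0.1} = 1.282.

For two independent groups with equal n: n = 2·((z_{α/2} + z_β) / d)².
z_{α/2} + z_β = 2.241 + 1.282 = 3.523.
n = 2 × (3.523 / 0.67)² = 2 × 5.258² = 2 × 27.65 = 55.3.
Round up to the next whole participant.

n = 56 per group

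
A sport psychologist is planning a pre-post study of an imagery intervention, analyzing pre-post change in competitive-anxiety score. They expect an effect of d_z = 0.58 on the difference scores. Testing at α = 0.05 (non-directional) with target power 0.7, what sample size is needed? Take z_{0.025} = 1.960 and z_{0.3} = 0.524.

n = 19 pairs

For a paired (one-sample on differences) test: n = ((z_{α/2} + z_β) / d)².
z_{α/2} + z_β = 1.960 + 0.524 = 2.484.
n = (2.484 / 0.58)² = 4.283² = 18.34.
Round up.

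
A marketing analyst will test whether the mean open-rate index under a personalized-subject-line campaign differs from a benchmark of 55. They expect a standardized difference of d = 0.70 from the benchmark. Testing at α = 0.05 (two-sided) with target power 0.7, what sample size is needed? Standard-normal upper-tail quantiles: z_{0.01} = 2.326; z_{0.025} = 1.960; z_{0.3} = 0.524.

For a one-sample test: n = ((z_{α/2} + z_β) / d)².
z_{α/2} + z_β = 1.960 + 0.524 = 2.484.
n = (2.484 / 0.70)² = 3.549² = 12.59.
Round up.

n = 13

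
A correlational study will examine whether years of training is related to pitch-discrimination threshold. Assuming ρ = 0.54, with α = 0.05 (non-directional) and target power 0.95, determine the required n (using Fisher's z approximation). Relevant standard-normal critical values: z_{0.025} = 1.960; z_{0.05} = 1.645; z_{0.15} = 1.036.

n = 39

Fisher's z: C = ½·ln((1+r)/(1−r)) = ½·ln(3.3478) = 0.6042.
n = ((z_{α/2} + z_β)/C)² + 3.
(1.960 + 1.645) / 0.6042 = 3.605 / 0.6042 = 5.967.
n = 5.967² + 3 = 35.60 + 3 = 38.6.
Round up.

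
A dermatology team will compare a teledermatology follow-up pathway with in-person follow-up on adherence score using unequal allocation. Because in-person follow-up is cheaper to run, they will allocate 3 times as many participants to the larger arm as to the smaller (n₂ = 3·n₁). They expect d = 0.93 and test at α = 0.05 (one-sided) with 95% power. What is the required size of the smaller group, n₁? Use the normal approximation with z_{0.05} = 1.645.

With allocation ratio k = n₂/n₁ = 3, Var(x̄₁−x̄₂) = σ²(1/n₁ + 1/(k·n₁)) = σ²·(k+1)/(k·n₁).
So n₁ = (1 + 1/k)·((z_{α} + z_β)/d)² = 1.333 × (3.290/0.93)².
n₁ = 1.333 × 12.51 = 16.7.
Round up: n₁ = 17, giving n₂ = 3 × 17 = 51.

n₁ = 17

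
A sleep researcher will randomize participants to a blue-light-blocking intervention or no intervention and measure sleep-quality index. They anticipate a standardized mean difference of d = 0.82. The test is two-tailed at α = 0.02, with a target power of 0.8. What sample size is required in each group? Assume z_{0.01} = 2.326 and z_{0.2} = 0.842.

n = 30 per group

For two independent groups with equal n: n = 2·((z_{α/2} + z_β) / d)².
z_{α/2} + z_β = 2.326 + 0.842 = 3.168.
n = 2 × (3.168 / 0.82)² = 2 × 3.863² = 2 × 14.93 = 29.9.
Round up to the next whole participant.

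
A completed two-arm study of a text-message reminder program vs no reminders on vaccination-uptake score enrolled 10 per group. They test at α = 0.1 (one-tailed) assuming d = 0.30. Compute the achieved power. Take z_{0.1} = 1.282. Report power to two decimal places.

power ≈ 0.27

For two equal groups, power = Φ(d·√(n/2) − z_{α}).
d·√(n/2) = 0.30 × √(10/2) = 0.30 × 2.236 = 0.671.
z_β = 0.671 − 1.282 = -0.611.
Power = Φ(-0.611) = 0.271.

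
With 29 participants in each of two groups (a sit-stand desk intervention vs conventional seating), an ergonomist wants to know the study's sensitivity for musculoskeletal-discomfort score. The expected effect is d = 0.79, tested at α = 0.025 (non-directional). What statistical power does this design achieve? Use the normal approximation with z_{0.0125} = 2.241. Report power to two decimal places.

For two equal groups, power = Φ(d·√(n/2) − z_{α/2}).
d·√(n/2) = 0.79 × √(29/2) = 0.79 × 3.808 = 3.008.
z_β = 3.008 − 2.241 = 0.767.
Power = Φ(0.767) = 0.779.

power ≈ 0.78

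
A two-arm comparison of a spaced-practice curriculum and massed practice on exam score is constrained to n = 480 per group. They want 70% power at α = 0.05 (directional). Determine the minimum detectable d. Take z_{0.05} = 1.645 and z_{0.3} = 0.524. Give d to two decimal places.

d_min ≈ 0.14

For two independent groups of n = 480 each: d_min = (z_{α} + z_β)·√(2/n).
z-sum = 1.645 + 0.524 = 2.169.
d_min = 2.169 × √(2/480) = 2.169 × 0.0645 = 0.140.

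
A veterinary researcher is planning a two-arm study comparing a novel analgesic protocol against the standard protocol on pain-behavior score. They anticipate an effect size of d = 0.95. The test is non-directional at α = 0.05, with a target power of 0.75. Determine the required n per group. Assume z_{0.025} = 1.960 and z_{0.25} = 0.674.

For two independent groups with equal n: n = 2·((z_{α/2} + z_β) / d)².
z_{α/2} + z_β = 1.960 + 0.674 = 2.634.
n = 2 × (2.634 / 0.95)² = 2 × 2.773² = 2 × 7.69 = 15.4.
Round up to the next whole participant.

n = 16 per group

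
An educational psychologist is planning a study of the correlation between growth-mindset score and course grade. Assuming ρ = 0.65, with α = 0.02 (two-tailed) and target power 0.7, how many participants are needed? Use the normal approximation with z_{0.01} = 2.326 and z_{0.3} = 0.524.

n = 17

Fisher's z: C = ½·ln((1+r)/(1−r)) = ½·ln(4.7143) = 0.7753.
n = ((z_{α/2} + z_β)/C)² + 3.
(2.326 + 0.524) / 0.7753 = 2.850 / 0.7753 = 3.676.
n = 3.676² + 3 = 13.51 + 3 = 16.5.
Round up.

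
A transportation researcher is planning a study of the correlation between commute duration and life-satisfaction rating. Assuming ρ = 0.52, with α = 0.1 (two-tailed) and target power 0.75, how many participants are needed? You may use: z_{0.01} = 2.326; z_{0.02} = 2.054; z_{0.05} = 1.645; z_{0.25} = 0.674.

Fisher's z: C = ½·ln((1+r)/(1−r)) = ½·ln(3.1667) = 0.5763.
n = ((z_{α/2} + z_β)/C)² + 3.
(1.645 + 0.674) / 0.5763 = 2.319 / 0.5763 = 4.024.
n = 4.024² + 3 = 16.19 + 3 = 19.2.
Round up.

n = 20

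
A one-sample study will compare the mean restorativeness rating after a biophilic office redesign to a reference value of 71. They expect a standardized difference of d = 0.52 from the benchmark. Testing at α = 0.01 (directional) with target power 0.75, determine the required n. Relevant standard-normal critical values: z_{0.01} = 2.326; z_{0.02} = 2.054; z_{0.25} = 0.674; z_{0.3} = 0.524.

n = 34

For a one-sample test: n = ((z_{α} + z_β) / d)².
z_{α} + z_β = 2.326 + 0.674 = 3.000.
n = (3.000 / 0.52)² = 5.769² = 33.28.
Round up.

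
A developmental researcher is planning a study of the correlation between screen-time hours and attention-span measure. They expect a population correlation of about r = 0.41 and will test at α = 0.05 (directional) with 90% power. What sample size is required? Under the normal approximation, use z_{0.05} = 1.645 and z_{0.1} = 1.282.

Fisher's z: C = ½·ln((1+r)/(1−r)) = ½·ln(2.3898) = 0.4356.
n = ((z_{α} + z_β)/C)² + 3.
(1.645 + 1.282) / 0.4356 = 2.927 / 0.4356 = 6.719.
n = 6.719² + 3 = 45.15 + 3 = 48.2.
Round up.

n = 49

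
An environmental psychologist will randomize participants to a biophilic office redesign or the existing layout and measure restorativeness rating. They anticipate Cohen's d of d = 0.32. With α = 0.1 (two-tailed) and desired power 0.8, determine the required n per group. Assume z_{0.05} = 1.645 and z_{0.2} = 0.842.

For two independent groups with equal n: n = 2·((z_{α/2} + z_β) / d)².
z_{α/2} + z_β = 1.645 + 0.842 = 2.487.
n = 2 × (2.487 / 0.32)² = 2 × 7.772² = 2 × 60.40 = 120.8.
Round up to the next whole participant.

n = 121 per group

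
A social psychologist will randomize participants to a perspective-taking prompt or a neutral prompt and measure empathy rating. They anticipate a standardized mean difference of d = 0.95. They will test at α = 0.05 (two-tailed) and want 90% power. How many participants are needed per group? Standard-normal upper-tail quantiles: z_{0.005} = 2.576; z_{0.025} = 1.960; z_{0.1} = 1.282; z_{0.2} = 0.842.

n = 24 per group

For two independent groups with equal n: n = 2·((z_{α/2} + z_β) / d)².
z_{α/2} + z_β = 1.960 + 1.282 = 3.242.
n = 2 × (3.242 / 0.95)² = 2 × 3.413² = 2 × 11.65 = 23.3.
Round up to the next whole participant.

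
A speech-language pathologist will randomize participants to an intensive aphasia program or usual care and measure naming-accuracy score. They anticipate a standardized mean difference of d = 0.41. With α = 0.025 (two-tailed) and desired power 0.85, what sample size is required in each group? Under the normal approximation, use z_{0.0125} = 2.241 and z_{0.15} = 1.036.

n = 128 per group

For two independent groups with equal n: n = 2·((z_{α/2} + z_β) / d)².
z_{α/2} + z_β = 2.241 + 1.036 = 3.277.
n = 2 × (3.277 / 0.41)² = 2 × 7.993² = 2 × 63.88 = 127.8.
Round up to the next whole participant.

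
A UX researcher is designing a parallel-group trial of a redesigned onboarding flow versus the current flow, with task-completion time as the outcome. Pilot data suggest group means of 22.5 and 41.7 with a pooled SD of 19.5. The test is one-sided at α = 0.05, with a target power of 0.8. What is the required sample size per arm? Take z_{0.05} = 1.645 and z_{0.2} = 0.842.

Cohen's d = |M₁ − M₂| / SD_pooled = |22.5 − 41.7| / 19.5 = 19.2 / 19.5 = 0.985.
For two independent groups with equal n: n = 2·((z_{α} + z_β) / d)².
z_{α} + z_β = 1.645 + 0.842 = 2.487.
n = 2 × (2.487 / 0.985)² = 2 × 2.525² = 2 × 6.37 = 12.7.
Round up to the next whole participant.

n = 13 per group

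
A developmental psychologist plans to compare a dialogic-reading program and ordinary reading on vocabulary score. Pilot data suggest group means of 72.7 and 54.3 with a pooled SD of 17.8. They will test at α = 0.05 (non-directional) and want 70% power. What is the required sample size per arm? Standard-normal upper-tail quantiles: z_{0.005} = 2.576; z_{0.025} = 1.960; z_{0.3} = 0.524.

Cohen's d = |M₁ − M₂| / SD_pooled = |72.7 − 54.3| / 17.8 = 18.4 / 17.8 = 1.034.
For two independent groups with equal n: n = 2·((z_{α/2} + z_β) / d)².
z_{α/2} + z_β = 1.960 + 0.524 = 2.484.
n = 2 × (2.484 / 1.034)² = 2 × 2.402² = 2 × 5.77 = 11.5.
Round up to the next whole participant.

n = 12 per group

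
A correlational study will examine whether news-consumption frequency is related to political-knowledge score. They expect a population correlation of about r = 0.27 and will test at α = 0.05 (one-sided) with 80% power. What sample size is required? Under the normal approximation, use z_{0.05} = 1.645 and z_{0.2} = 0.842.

n = 84

Fisher's z: C = ½·ln((1+r)/(1−r)) = ½·ln(1.7397) = 0.2769.
n = ((z_{α} + z_β)/C)² + 3.
(1.645 + 0.842) / 0.2769 = 2.487 / 0.2769 = 8.982.
n = 8.982² + 3 = 80.67 + 3 = 83.7.
Round up.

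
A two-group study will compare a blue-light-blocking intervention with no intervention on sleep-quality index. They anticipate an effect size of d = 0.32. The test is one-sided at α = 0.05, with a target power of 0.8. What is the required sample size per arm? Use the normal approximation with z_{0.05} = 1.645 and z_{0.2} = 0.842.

n = 121 per group

For two independent groups with equal n: n = 2·((z_{α} + z_β) / d)².
z_{α} + z_β = 1.645 + 0.842 = 2.487.
n = 2 × (2.487 / 0.32)² = 2 × 7.772² = 2 × 60.40 = 120.8.
Round up to the next whole participant.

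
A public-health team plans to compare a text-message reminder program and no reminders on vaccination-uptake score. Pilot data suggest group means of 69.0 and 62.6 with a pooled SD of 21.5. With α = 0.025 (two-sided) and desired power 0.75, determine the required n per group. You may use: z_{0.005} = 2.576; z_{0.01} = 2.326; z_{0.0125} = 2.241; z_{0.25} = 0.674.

Cohen's d = |M₁ − M₂| / SD_pooled = |69.0 − 62.6| / 21.5 = 6.4 / 21.5 = 0.298.
For two independent groups with equal n: n = 2·((z_{α/2} + z_β) / d)².
z_{α/2} + z_β = 2.241 + 0.674 = 2.915.
n = 2 × (2.915 / 0.298)² = 2 × 9.782² = 2 × 95.69 = 191.4.
Round up to the next whole participant.

n = 192 per group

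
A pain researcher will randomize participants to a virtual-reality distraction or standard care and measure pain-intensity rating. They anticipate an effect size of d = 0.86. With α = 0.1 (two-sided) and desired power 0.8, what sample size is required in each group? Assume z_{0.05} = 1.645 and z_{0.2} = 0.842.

n = 17 per group

For two independent groups with equal n: n = 2·((z_{α/2} + z_β) / d)².
z_{α/2} + z_β = 1.645 + 0.842 = 2.487.
n = 2 × (2.487 / 0.86)² = 2 × 2.892² = 2 × 8.36 = 16.7.
Round up to the next whole participant.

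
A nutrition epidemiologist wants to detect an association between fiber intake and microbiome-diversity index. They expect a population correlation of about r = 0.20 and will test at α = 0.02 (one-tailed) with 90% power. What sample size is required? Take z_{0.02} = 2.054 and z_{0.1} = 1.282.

Fisher's z: C = ½·ln((1+r)/(1−r)) = ½·ln(1.5000) = 0.2027.
n = ((z_{α} + z_β)/C)² + 3.
(2.054 + 1.282) / 0.2027 = 3.336 / 0.2027 = 16.458.
n = 16.458² + 3 = 270.86 + 3 = 273.9.
Round up.

n = 274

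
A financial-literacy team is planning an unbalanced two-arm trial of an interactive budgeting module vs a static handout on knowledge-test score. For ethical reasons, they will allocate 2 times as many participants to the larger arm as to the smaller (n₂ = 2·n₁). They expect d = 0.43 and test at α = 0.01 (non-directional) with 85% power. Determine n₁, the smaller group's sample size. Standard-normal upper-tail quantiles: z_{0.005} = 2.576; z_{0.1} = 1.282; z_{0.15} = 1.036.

With allocation ratio k = n₂/n₁ = 2, Var(x̄₁−x̄₂) = σ²(1/n₁ + 1/(k·n₁)) = σ²·(k+1)/(k·n₁).
So n₁ = (1 + 1/k)·((z_{α/2} + z_β)/d)² = 1.500 × (3.612/0.43)².
n₁ = 1.500 × 70.56 = 105.8.
Round up: n₁ = 106, giving n₂ = 2 × 106 = 212.

n₁ = 106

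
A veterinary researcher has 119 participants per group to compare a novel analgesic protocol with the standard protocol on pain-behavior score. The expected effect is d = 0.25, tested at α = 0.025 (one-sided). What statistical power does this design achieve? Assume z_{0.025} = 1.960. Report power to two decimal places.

power ≈ 0.49

For two equal groups, power = Φ(d·√(n/2) − z_{α}).
d·√(n/2) = 0.25 × √(119/2) = 0.25 × 7.714 = 1.928.
z_β = 1.928 − 1.960 = -0.032.
Power = Φ(-0.032) = 0.487.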